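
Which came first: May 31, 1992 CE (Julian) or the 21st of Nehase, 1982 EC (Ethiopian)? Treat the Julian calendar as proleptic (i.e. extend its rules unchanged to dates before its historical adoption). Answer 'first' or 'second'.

second

The two dates have Julian Day Numbers 2448787 and 2448131 respectively.
Since 2448131 < 2448787, the second date comes first.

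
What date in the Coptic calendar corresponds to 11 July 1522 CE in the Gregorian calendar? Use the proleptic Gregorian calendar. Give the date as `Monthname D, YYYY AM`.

Epip 7, 1238 AM

Both dates share Julian Day Number 2277150; in the Coptic calendar that is 7 Epip 1238 AM.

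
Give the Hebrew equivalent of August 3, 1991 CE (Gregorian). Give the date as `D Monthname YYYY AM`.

23 Av 5751 AM

Julian Day Number of the source date = 2448472.
Converting JDN 2448472 to the Hebrew calendar gives 23 Av 5751 AM.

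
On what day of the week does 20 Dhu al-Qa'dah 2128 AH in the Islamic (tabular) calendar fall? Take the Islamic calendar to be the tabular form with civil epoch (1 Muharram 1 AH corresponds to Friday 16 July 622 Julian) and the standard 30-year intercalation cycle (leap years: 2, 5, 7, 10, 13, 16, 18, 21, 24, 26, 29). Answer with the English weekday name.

In the Gregorian calendar this is 26 January 2687 (JDN 2702492).
2702492 ≡ 2 (mod 7); counting from Monday = 0 gives Wednesday.

Wednesday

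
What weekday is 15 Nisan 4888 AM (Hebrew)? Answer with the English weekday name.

Sunday

In the proleptic Gregorian calendar this is 25 March 1128 (JDN 2133137).
JDN 2133137 mod 7 = 6, and JDN 0 was a Monday, so this is a Sunday.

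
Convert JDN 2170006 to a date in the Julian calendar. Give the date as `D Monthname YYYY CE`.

25 February 1229 CE

The proleptic Gregorian equivalent of JDN 2170006 is 4 March 1229.
In the Julian calendar that day is 25 February 1229 CE.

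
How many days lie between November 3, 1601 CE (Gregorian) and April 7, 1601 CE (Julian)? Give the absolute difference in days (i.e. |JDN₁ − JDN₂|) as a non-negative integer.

200

First date → JDN 2306120; second date → JDN 2305920.
The interval is |2306120 − 2305920| = 200 days.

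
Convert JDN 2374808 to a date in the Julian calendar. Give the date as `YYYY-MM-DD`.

The Gregorian equivalent of JDN 2374808 is 25 November 1789.
In the Julian calendar that day is 1789-11-14.

1789-11-14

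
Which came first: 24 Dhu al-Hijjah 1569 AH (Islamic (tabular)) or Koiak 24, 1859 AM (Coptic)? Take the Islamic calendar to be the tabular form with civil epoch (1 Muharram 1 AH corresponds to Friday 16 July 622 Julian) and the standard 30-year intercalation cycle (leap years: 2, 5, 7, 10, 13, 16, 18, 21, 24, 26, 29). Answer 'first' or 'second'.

second

Converting both to JDN: 2504435 vs 2503777; the smaller is the second.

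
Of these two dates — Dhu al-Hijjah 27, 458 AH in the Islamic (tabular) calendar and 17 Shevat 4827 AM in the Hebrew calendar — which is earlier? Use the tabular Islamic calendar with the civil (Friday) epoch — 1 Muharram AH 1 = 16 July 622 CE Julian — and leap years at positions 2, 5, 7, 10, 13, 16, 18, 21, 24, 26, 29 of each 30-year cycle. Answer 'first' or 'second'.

First date → JDN 2110737; second date → JDN 2110815.
JDN 2110737 < JDN 2110815, so the first date is earlier.

first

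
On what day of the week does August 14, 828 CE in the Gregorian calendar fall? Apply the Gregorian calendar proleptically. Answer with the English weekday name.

Monday

2023707 ≡ 0 (mod 7); counting from Monday = 0 gives Monday.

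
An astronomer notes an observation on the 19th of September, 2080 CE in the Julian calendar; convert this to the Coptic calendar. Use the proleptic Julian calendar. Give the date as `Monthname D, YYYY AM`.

Julian Day Number of the source date = 2481040.
Converting JDN 2481040 to the Coptic calendar gives 22 Thout 1797 AM.

Thout 22, 1797 AM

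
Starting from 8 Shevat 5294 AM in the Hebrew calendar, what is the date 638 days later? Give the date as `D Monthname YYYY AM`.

Counting 638 days forward from JDN 2281375 reaches JDN 2282013, which is 26 Cheshvan 5296 AM.

26 Cheshvan 5296 AM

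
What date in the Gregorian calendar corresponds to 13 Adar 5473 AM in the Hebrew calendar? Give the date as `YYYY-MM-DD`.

Both dates share Julian Day Number 2346790; in the Gregorian calendar that is 11 March 1713 CE.

1713-03-11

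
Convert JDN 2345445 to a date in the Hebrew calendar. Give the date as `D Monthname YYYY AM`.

The Gregorian equivalent of JDN 2345445 is 5 July 1709.
In the Hebrew calendar that day is 27 Tammuz 5469 AM.

27 Tammuz 5469 AM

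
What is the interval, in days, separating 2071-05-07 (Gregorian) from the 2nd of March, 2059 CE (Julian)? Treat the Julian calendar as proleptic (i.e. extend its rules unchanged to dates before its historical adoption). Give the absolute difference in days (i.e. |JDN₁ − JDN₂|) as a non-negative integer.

First date → JDN 2477604; second date → JDN 2473168.
The interval is |2477604 − 2473168| = 4436 days.

4436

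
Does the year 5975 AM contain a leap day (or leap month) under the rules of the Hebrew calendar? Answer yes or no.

Hebrew year 5975 is year 9 of its 19-year Metonic cycle; leap years are at positions 3, 6, 8, 11, 14, 17, 19, so it is a common year (12 months).

no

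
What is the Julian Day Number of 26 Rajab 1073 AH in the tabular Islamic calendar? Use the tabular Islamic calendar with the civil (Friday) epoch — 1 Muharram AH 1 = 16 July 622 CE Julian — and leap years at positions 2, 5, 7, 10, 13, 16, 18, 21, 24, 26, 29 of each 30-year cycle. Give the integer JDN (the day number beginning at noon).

2328523

In the Gregorian calendar the same day is 6 March 1663.
JDN 2299161 is 15 October 1582 CE (Gregorian); the target day is +29362 days from there, so JDN = 2328523.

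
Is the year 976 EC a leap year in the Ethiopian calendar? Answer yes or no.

no

976 mod 4 = 0; in the Ethiopian calendar a year is leap when year mod 4 = 3, so it is a common year.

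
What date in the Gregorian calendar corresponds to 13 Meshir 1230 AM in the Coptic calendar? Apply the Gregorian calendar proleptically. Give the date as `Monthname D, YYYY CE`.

February 17, 1514 CE

Both dates share Julian Day Number 2274084; in the Gregorian calendar that is 17 February 1514 CE.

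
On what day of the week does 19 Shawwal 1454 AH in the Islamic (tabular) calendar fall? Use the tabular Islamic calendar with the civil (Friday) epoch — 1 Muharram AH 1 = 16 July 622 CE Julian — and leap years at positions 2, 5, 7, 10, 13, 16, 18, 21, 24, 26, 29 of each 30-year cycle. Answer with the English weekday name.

Friday

In the Gregorian calendar this is 21 January 2033 (JDN 2463619).
2463619 ≡ 4 (mod 7); counting from Monday = 0 gives Friday.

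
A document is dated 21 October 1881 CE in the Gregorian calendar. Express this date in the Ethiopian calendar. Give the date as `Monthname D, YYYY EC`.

Julian Day Number of the source date = 2408375.
Converting JDN 2408375 to the Ethiopian calendar gives 12 Tikimt 1874 EC.

Tikimt 12, 1874 EC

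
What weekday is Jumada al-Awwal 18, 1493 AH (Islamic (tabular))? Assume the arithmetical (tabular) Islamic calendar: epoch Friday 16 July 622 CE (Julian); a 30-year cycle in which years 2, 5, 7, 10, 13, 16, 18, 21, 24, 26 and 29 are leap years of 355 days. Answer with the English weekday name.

Equivalently 27 June 2070 Gregorian, JDN 2477290.
Since JDN mod 7 = 4 (0 = Monday), the day is Friday.

Friday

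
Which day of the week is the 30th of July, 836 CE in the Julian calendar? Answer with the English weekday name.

In the proleptic Gregorian calendar this is 3 August 836 (JDN 2026618).
JDN 2026618 mod 7 = 6, and JDN 0 was a Monday, so this is a Sunday.

Sunday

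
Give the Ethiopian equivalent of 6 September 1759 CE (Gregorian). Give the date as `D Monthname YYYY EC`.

Julian Day Number of the source date = 2363770.
Converting JDN 2363770 to the Ethiopian calendar gives 3 Pagume 1751 EC.

3 Pagume 1751 EC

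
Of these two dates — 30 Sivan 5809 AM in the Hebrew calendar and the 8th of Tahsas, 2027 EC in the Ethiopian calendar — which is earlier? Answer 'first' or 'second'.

second

The two dates have Julian Day Numbers 2469623 and 2464314 respectively.
Since 2464314 < 2469623, the second date comes first.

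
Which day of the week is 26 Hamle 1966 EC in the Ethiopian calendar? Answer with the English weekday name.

This is JDN 2442262 (2 August 1974 Gregorian).
Since JDN mod 7 = 4 (0 = Monday), the day is Friday.

Friday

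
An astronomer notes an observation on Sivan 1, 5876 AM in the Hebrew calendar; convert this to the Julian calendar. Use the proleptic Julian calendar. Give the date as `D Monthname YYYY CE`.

28 April 2116 CE

Both dates share Julian Day Number 2494045; in the Julian calendar that is 28 April 2116 CE.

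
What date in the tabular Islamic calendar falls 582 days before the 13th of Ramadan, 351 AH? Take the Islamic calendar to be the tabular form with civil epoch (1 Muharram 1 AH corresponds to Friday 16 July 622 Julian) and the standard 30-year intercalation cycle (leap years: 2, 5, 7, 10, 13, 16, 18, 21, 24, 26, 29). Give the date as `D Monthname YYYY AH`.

21 Muharram 350 AH

Counting 582 days back from JDN 2072716 reaches JDN 2072134, which is 21 Muharram 350 AH.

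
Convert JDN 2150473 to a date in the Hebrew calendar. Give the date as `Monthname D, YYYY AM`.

Elul 16, 4935 AM

The proleptic Gregorian equivalent of JDN 2150473 is 11 September 1175.
In the Hebrew calendar that day is Elul 16, 4935 AM.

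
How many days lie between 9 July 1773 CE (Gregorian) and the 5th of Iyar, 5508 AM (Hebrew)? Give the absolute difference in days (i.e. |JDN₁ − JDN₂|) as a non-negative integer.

9198

First date → JDN 2368825; second date → JDN 2359627.
The interval is |2368825 − 2359627| = 9198 days.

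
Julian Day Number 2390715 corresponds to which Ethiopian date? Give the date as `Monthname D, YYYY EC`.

The Gregorian equivalent of JDN 2390715 is 15 June 1833.
In the Ethiopian calendar that day is Sene 9, 1825 EC.

Sene 9, 1825 EC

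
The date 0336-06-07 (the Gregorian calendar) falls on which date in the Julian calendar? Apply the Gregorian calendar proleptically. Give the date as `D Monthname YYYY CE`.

6 June 336 CE

The Julian–Gregorian offset here is 1 day (Julian trailing).
7 June 336 Gregorian − 1 day → 6 June 336 Julian.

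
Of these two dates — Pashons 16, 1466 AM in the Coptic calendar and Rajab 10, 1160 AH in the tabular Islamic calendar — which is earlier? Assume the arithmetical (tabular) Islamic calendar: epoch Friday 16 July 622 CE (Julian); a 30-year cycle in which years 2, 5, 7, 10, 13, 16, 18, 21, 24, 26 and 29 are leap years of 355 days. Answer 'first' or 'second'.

second

First date → JDN 2360376; second date → JDN 2359337.
JDN 2359337 < JDN 2360376, so the second date is earlier.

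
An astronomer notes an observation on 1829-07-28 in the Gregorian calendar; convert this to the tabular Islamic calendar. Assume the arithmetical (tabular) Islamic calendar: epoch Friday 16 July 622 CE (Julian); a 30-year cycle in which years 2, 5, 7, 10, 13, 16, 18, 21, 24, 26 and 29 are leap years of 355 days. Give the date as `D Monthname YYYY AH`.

26 Muharram 1245 AH

Both dates share Julian Day Number 2389297; in the tabular Islamic calendar that is 26 Muharram 1245 AH.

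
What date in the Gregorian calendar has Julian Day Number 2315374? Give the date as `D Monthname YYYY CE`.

6 March 1627 CE

Counting from JDN 2299161 = 15 Oct 1582 gives an offset of 16213 days.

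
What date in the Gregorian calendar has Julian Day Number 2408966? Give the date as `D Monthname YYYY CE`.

4 June 1883 CE

JDN 2451545 is 1 Jan 2000; 2408966 is −42579 days from there.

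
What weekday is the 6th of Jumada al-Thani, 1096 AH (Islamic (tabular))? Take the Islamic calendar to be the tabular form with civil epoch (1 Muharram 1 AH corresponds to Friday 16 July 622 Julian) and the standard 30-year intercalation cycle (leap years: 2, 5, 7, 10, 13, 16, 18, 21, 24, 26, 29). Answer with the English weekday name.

Thursday

This is JDN 2336624 (10 May 1685 Gregorian).
JDN 2336624 mod 7 = 3, and JDN 0 was a Monday, so this is a Thursday.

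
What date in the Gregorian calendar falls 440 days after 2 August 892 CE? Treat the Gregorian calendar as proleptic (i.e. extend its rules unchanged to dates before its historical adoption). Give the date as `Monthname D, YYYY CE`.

October 16, 893 CE

Counting 440 days forward from JDN 2047071 reaches JDN 2047511, which is October 16, 893 CE.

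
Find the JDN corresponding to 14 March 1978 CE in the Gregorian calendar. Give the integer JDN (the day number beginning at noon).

JDN 2451545 is 1 January 2000 CE (Gregorian); the target day is −7963 days from there, so JDN = 2443582.

2443582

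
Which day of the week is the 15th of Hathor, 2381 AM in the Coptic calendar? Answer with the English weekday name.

This is JDN 2694399 (29 November 2664 Gregorian).
Since JDN mod 7 = 1 (0 = Monday), the day is Tuesday.

Tuesday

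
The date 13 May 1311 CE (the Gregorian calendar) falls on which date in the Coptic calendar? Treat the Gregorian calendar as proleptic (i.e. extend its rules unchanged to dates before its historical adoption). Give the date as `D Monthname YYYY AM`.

10 Pashons 1027 AM

Both dates share Julian Day Number 2200025; in the Coptic calendar that is 10 Pashons 1027 AM.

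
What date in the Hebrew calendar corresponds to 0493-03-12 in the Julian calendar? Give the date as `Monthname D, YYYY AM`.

Nisan 9, 4253 AM

The source date corresponds to 13 March 493 in the proleptic Gregorian calendar (JDN 1901197).
That day falls on 9 Nisan 4253 AM in the Hebrew calendar.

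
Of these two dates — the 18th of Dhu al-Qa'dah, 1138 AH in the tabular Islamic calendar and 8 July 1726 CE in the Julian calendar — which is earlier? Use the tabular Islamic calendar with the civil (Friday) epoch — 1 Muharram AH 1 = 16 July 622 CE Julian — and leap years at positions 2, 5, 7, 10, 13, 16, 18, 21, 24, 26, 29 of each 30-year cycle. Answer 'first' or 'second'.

Converting both to JDN: 2351667 vs 2351668; the smaller is the first.

first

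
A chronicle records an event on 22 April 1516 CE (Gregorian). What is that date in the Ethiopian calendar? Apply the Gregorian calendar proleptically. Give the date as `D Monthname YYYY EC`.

Both dates share Julian Day Number 2274879; in the Ethiopian calendar that is 17 Miyazya 1508 EC.

17 Miyazya 1508 EC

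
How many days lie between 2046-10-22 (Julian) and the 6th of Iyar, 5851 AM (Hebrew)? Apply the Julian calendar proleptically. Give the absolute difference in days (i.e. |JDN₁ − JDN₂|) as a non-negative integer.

16242

First date → JDN 2468654; second date → JDN 2484896.
The interval is |2468654 − 2484896| = 16242 days.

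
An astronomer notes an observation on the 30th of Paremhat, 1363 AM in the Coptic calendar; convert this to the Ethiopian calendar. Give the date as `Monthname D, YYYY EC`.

Megabit 30, 1639 EC

Julian Day Number of the source date = 2322709.
Converting JDN 2322709 to the Ethiopian calendar gives 30 Megabit 1639 EC.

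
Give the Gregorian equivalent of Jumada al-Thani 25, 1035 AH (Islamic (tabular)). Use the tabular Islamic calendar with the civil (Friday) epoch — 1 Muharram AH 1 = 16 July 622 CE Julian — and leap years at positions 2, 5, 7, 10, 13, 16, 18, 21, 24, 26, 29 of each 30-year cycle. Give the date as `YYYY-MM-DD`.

1626-03-24

Both dates share Julian Day Number 2315027; in the Gregorian calendar that is 24 March 1626 CE.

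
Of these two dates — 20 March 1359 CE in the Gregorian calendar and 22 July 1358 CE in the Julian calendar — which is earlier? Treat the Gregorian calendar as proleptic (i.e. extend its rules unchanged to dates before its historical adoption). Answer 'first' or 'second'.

Converting both to JDN: 2217503 vs 2217270; the smaller is the second.

second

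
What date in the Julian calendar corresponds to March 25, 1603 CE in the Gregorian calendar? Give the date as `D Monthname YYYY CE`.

At this point the Julian calendar is 10 days behind the Gregorian.
25 March 1603 Gregorian − 10 days → 15 March 1603 Julian.

15 March 1603 CE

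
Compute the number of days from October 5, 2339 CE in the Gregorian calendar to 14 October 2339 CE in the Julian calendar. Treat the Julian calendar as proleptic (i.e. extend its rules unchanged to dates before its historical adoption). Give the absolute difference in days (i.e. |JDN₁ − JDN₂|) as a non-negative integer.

25

JDN of the first date = 2575639.
JDN of the second date = 2575664.
|2575664 − 2575639| = 25.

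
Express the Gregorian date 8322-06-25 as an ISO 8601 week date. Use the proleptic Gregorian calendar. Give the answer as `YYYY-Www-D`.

The weekday is Sunday (ISO weekday 7).
That Sunday belongs to ISO week 25 of ISO year 8322.

8322-W25-7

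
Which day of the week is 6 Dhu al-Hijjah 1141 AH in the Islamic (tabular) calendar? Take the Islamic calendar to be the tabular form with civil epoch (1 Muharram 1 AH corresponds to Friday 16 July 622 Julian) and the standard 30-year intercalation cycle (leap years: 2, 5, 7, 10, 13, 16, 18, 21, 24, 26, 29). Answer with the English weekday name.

Sunday

Equivalently 3 July 1729 Gregorian, JDN 2352748.
Since JDN mod 7 = 6 (0 = Monday), the day is Sunday.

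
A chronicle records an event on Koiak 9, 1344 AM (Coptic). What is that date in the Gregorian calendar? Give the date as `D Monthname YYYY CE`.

Both dates share Julian Day Number 2315659; in the Gregorian calendar that is 16 December 1627 CE.

16 December 1627 CE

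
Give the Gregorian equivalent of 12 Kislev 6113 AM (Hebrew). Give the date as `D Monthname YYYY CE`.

20 November 2352 CE

Julian Day Number of the source date = 2580434.
Converting JDN 2580434 to the Gregorian calendar gives 20 November 2352 CE.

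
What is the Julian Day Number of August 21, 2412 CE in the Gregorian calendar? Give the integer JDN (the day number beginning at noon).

JDN 2299161 is 15 October 1582 CE (Gregorian); the target day is +303097 days from there, so JDN = 2602258.

2602258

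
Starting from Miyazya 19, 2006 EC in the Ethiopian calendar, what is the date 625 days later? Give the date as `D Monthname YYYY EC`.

The starting date is JDN 2456775; 2456775 + 625 = 2457400.
JDN 2457400 corresponds to 3 Tir 2008 EC.

3 Tir 2008 EC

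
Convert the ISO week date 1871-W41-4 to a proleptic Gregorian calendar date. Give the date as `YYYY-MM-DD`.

1871-10-12

ISO week 1 of 1871 is the week containing the first Thursday of 1871.
Week 41, day 4 (Thursday) lands on 1871-10-12.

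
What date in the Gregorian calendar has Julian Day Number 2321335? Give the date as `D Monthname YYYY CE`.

1 July 1643 CE

Counting from JDN 2299161 = 15 Oct 1582 gives an offset of 22174 days.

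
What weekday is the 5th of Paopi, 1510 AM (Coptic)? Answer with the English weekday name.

Sunday

In the Gregorian calendar this is 13 October 1793 (JDN 2376226).
Since JDN mod 7 = 6 (0 = Monday), the day is Sunday.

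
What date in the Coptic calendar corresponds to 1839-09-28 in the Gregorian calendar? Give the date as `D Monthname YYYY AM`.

18 Thout 1556 AM

Julian Day Number of the source date = 2393011.
Converting JDN 2393011 to the Coptic calendar gives 18 Thout 1556 AM.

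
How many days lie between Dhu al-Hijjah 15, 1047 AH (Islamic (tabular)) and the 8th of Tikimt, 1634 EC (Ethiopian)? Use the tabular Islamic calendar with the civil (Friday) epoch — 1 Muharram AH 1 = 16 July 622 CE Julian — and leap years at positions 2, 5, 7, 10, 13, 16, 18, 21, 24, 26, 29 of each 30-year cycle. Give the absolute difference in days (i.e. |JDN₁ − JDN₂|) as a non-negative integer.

1264

JDN of the first date = 2319447.
JDN of the second date = 2320711.
|2320711 − 2319447| = 1264.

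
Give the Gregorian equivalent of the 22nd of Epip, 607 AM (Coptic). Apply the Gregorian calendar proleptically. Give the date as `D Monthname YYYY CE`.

Both dates share Julian Day Number 2046692; in the Gregorian calendar that is 20 July 891 CE.

20 July 891 CE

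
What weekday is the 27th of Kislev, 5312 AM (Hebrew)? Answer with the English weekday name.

Wednesday

Equivalently 5 December 1551 Gregorian, JDN 2287889.
Since JDN mod 7 = 2 (0 = Monday), the day is Wednesday.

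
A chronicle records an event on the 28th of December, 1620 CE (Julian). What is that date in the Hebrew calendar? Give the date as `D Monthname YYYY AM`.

The source date corresponds to 7 January 1621 in the Gregorian calendar (JDN 2313125).
That day falls on 14 Tevet 5381 AM in the Hebrew calendar.

14 Tevet 5381 AM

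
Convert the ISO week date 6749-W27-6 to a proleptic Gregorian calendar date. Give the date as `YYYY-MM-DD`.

ISO week 1 of 6749 is the week containing the first Thursday of 6749.
Week 27, day 6 (Saturday) lands on 6749-07-09.

6749-07-09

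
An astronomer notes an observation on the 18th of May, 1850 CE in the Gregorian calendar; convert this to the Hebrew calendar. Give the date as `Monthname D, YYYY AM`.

Julian Day Number of the source date = 2396896.
Converting JDN 2396896 to the Hebrew calendar gives 7 Sivan 5610 AM.

Sivan 7, 5610 AM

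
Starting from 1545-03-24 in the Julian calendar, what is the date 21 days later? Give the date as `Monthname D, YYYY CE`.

April 14, 1545 CE

The starting date is JDN 2285452; 2285452 + 21 = 2285473.
JDN 2285473 corresponds to April 14, 1545 CE.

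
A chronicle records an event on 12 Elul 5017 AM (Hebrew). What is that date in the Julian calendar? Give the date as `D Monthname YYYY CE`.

Julian Day Number of the source date = 2180412.
Converting JDN 2180412 to the Julian calendar gives 23 August 1257 CE.

23 August 1257 CE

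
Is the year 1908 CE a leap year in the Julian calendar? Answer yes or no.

yes

1908 mod 4 = 0, so it is a leap year in the Julian calendar.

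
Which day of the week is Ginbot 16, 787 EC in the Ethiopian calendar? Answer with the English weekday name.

Monday

This is JDN 2011562 (15 May 795 Gregorian).
2011562 ≡ 0 (mod 7); counting from Monday = 0 gives Monday.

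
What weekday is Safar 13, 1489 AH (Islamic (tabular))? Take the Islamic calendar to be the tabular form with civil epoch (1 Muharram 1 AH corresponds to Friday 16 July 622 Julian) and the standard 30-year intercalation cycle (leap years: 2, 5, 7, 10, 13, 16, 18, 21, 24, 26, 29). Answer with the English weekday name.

Equivalently 9 May 2066 Gregorian, JDN 2475780.
2475780 ≡ 6 (mod 7); counting from Monday = 0 gives Sunday.

Sunday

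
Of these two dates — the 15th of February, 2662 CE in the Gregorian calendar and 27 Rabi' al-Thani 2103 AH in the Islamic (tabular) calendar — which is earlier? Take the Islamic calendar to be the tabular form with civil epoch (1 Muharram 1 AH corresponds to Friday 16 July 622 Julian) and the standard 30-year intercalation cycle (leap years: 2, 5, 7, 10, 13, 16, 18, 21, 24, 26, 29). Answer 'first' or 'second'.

The two dates have Julian Day Numbers 2693381 and 2693434 respectively.
Since 2693381 < 2693434, the first date comes first.

first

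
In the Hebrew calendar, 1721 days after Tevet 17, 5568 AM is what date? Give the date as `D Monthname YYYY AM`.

27 Tishrei 5573 AM

JDN of Tevet 17, 5568 AM = 2381434.
2381434 + 1721 = 2383155.
JDN 2383155 in the Hebrew calendar is 27 Tishrei 5573 AM.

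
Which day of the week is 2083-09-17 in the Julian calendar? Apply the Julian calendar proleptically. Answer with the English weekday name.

Thursday

Equivalently 30 September 2083 Gregorian, JDN 2482133.
JDN 2482133 mod 7 = 3, and JDN 0 was a Monday, so this is a Thursday.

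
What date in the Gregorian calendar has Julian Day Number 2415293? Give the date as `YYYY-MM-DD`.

JDN 2451545 is 1 Jan 2000; 2415293 is −36252 days from there.

1900-09-30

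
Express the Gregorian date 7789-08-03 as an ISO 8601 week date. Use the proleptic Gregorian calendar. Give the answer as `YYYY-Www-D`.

The weekday is Monday (ISO weekday 1).
That Monday belongs to ISO week 32 of ISO year 7789.

7789-W32-1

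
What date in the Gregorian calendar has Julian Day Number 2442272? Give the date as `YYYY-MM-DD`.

JDN 2451545 is 1 Jan 2000; 2442272 is −9273 days from there.

1974-08-12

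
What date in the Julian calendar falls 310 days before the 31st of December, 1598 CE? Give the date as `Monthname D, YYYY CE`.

February 24, 1598 CE

The starting date is JDN 2305092; 2305092 − 310 = 2304782.
JDN 2304782 corresponds to February 24, 1598 CE.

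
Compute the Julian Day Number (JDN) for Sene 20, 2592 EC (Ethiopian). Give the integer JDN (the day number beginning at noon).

2670873

In the Gregorian calendar the same day is 2 July 2600.
JDN 2451545 is 1 January 2000 CE (Gregorian); the target day is +219328 days from there, so JDN = 2670873.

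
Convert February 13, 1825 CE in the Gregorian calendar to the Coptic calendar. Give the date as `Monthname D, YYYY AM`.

Both dates share Julian Day Number 2387671; in the Coptic calendar that is 7 Meshir 1541 AM.

Meshir 7, 1541 AM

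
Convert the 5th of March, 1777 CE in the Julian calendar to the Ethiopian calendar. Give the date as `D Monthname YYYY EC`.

Both dates share Julian Day Number 2370171; in the Ethiopian calendar that is 9 Megabit 1769 EC.

9 Megabit 1769 EC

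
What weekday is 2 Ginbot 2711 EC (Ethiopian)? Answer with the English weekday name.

Friday

This is JDN 2714289 (16 May 2719 Gregorian).
2714289 ≡ 4 (mod 7); counting from Monday = 0 gives Friday.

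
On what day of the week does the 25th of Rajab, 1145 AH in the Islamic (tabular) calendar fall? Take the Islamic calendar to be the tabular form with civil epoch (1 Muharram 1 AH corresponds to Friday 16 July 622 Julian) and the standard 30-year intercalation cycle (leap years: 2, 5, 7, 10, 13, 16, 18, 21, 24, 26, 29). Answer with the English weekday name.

This is JDN 2354036 (11 January 1733 Gregorian).
2354036 ≡ 6 (mod 7); counting from Monday = 0 gives Sunday.

Sunday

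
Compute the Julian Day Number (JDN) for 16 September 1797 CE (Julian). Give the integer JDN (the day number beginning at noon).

Equivalently 27 September 1797 (Gregorian).
JDN 2451545 is 1 January 2000 CE (Gregorian); the target day is −73874 days from there, so JDN = 2377671.

2377671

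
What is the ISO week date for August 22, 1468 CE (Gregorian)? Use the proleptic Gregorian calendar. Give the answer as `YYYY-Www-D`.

1468-W34-6

The weekday is Saturday (ISO weekday 6).
That Saturday belongs to ISO week 34 of ISO year 1468.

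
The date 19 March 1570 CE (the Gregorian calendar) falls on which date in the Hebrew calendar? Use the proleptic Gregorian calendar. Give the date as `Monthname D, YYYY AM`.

Nisan 3, 5330 AM

Julian Day Number of the source date = 2294568.
Converting JDN 2294568 to the Hebrew calendar gives 3 Nisan 5330 AM.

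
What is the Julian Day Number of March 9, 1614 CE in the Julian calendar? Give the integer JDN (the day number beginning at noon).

2310639

In the Gregorian calendar the same day is 19 March 1614.
JDN 2400001 is 17 November 1858 CE (Gregorian), MJD 0; the target day is −89362 days from there, so JDN = 2310639.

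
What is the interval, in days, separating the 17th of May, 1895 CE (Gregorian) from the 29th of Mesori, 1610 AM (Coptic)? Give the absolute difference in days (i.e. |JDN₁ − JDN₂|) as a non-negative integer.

256

First date → JDN 2413331; second date → JDN 2413075.
The interval is |2413331 − 2413075| = 256 days.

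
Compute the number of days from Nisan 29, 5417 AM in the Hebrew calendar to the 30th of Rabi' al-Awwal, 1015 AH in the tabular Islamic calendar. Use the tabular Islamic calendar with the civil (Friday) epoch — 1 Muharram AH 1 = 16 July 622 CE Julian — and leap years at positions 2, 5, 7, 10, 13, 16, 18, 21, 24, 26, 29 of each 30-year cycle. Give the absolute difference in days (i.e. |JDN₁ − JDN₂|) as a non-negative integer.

18513

JDN of the first date = 2326369.
JDN of the second date = 2307856.
|2307856 − 2326369| = 18513.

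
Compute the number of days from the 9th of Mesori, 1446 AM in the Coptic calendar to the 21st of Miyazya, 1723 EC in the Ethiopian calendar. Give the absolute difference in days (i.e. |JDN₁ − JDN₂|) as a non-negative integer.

First date → JDN 2353154; second date → JDN 2353411.
The interval is |2353154 − 2353411| = 257 days.

257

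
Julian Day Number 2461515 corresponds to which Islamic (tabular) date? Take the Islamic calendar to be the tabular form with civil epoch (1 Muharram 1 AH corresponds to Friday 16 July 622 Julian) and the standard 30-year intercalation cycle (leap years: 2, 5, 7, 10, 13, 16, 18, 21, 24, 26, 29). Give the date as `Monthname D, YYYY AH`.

Dhu al-Qa'dah 12, 1448 AH

JDN 2461515 is 19 April 2027 in the Gregorian calendar.
In the tabular Islamic calendar that day is Dhu al-Qa'dah 12, 1448 AH.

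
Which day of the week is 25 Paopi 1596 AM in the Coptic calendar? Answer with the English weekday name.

This is JDN 2407658 (4 November 1879 Gregorian).
JDN 2407658 mod 7 = 1, and JDN 0 was a Monday, so this is a Tuesday.

Tuesday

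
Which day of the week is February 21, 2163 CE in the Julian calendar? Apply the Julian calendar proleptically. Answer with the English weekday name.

Monday

Equivalently 7 March 2163 Gregorian, JDN 2511145.
2511145 ≡ 0 (mod 7); counting from Monday = 0 gives Monday.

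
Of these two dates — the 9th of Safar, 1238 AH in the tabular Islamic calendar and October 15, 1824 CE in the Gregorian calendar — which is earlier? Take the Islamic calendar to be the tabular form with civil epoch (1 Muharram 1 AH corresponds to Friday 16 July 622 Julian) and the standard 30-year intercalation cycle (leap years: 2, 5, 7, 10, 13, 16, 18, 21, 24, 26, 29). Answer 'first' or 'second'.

first

The two dates have Julian Day Numbers 2386830 and 2387550 respectively.
Since 2386830 < 2387550, the first date comes first.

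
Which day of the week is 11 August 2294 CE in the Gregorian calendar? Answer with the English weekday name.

Saturday

Since JDN mod 7 = 5 (0 = Monday), the day is Saturday.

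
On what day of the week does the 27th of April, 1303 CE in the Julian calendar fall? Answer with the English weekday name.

Saturday

Equivalently 5 May 1303 Gregorian, JDN 2197095.
2197095 ≡ 5 (mod 7); counting from Monday = 0 gives Saturday.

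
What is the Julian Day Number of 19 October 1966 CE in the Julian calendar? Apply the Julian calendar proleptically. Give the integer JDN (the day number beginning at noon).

Equivalently 1 November 1966 (Gregorian).
JDN 2400001 is 17 November 1858 CE (Gregorian), MJD 0; the target day is +39430 days from there, so JDN = 2439431.

2439431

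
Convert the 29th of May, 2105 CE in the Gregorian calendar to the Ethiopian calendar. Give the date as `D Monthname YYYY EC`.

Both dates share Julian Day Number 2490044; in the Ethiopian calendar that is 20 Ginbot 2097 EC.

20 Ginbot 2097 EC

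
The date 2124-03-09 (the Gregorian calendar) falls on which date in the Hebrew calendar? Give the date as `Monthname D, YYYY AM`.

Adar 23, 5884 AM

Julian Day Number of the source date = 2496903.
Converting JDN 2496903 to the Hebrew calendar gives 23 Adar 5884 AM.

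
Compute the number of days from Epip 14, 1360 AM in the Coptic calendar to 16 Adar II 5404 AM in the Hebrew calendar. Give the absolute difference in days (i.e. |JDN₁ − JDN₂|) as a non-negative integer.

JDN of the first date = 2321718.
JDN of the second date = 2321602.
|2321602 − 2321718| = 116.

116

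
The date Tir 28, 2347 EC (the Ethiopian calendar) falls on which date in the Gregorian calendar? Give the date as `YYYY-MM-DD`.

2355-02-08

Julian Day Number of the source date = 2581244.
Converting JDN 2581244 to the Gregorian calendar gives 8 February 2355 CE.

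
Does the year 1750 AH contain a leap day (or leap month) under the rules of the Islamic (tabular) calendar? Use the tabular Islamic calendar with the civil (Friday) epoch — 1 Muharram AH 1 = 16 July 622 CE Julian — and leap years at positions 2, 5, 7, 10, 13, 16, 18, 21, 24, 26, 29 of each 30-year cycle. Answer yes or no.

Year 1750 AH is year 10 of its 30-year cycle; leap positions are 2, 5, 7, 10, 13, 16, 18, 21, 24, 26, 29, so it is a leap year (355 days).

yes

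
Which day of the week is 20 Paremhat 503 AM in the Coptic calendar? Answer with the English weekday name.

Equivalently 20 March 787 Gregorian, JDN 2008584.
2008584 ≡ 4 (mod 7); counting from Monday = 0 gives Friday.

Friday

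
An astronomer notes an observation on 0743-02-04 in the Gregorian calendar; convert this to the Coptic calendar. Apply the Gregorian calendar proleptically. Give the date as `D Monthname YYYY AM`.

6 Meshir 459 AM

Julian Day Number of the source date = 1992469.
Converting JDN 1992469 to the Coptic calendar gives 6 Meshir 459 AM.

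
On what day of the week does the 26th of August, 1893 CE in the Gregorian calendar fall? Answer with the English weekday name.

JDN 2412702 mod 7 = 5, and JDN 0 was a Monday, so this is a Saturday.

Saturday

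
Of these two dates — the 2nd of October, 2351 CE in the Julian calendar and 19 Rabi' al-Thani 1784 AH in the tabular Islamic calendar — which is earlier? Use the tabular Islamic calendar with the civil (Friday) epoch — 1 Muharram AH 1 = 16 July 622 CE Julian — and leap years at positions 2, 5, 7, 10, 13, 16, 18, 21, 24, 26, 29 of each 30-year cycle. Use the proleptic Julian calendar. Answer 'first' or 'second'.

First date → JDN 2580035; second date → JDN 2580383.
JDN 2580035 < JDN 2580383, so the first date is earlier.

first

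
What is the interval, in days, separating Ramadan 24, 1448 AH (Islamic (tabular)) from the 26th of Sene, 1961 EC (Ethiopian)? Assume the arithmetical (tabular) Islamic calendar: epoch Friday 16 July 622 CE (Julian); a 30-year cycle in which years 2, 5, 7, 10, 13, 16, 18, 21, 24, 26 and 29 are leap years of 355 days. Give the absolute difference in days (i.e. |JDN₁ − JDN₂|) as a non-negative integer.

21062

First date → JDN 2461468; second date → JDN 2440406.
The interval is |2461468 − 2440406| = 21062 days.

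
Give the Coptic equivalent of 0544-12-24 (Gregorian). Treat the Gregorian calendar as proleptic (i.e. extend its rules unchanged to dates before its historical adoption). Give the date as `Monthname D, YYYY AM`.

Koiak 26, 261 AM

Both dates share Julian Day Number 1920110; in the Coptic calendar that is 26 Koiak 261 AM.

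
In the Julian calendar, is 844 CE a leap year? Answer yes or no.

yes

844 mod 4 = 0, so it is a leap year in the Julian calendar.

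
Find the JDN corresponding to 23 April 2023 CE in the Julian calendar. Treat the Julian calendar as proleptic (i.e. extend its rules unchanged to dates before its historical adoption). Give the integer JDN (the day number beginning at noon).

Equivalently 6 May 2023 (Gregorian).
JDN 2451545 is 1 January 2000 CE (Gregorian); the target day is +8526 days from there, so JDN = 2460071.

2460071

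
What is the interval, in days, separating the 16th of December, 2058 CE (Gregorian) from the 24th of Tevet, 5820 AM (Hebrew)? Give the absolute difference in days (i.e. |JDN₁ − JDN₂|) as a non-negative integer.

377

First date → JDN 2473079; second date → JDN 2473456.
The interval is |2473079 − 2473456| = 377 days.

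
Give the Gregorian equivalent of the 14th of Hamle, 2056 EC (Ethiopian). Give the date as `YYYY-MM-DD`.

2064-07-21

Julian Day Number of the source date = 2475123.
Converting JDN 2475123 to the Gregorian calendar gives 21 July 2064 CE.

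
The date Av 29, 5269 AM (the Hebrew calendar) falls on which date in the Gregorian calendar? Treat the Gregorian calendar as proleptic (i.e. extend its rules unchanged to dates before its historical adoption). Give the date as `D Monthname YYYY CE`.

25 August 1509 CE

Both dates share Julian Day Number 2272447; in the Gregorian calendar that is 25 August 1509 CE.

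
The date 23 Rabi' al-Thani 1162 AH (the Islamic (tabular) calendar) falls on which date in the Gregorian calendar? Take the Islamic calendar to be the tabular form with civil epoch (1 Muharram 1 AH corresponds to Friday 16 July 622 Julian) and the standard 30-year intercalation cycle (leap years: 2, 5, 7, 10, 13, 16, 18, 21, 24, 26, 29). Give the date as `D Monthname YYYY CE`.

Julian Day Number of the source date = 2359971.
Converting JDN 2359971 to the Gregorian calendar gives 12 April 1749 CE.

12 April 1749 CE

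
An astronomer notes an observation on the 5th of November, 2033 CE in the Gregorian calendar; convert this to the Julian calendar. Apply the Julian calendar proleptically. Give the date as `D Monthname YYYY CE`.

23 October 2033 CE

The Julian–Gregorian offset here is 13 days (Julian trailing).
5 November 2033 Gregorian − 13 days → 23 October 2033 Julian.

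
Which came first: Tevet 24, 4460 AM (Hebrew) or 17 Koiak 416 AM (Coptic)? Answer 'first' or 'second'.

First date → JDN 1976722; second date → JDN 1976715.
JDN 1976715 < JDN 1976722, so the second date is earlier.

second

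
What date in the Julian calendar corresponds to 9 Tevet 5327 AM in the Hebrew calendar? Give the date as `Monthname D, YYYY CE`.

Julian Day Number of the source date = 2293394.
Converting JDN 2293394 to the Julian calendar gives 21 December 1566 CE.

December 21, 1566 CE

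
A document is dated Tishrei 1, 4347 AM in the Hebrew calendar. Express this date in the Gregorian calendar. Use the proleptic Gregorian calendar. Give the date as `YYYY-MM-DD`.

Both dates share Julian Day Number 1935356; in the Gregorian calendar that is 21 September 586 CE.

0586-09-21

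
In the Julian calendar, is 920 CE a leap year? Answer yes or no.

920 mod 4 = 0, so it is a leap year in the Julian calendar.

yes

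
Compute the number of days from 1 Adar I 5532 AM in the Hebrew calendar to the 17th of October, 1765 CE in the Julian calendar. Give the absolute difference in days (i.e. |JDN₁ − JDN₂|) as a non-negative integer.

First date → JDN 2368305; second date → JDN 2366014.
The interval is |2368305 − 2366014| = 2291 days.

2291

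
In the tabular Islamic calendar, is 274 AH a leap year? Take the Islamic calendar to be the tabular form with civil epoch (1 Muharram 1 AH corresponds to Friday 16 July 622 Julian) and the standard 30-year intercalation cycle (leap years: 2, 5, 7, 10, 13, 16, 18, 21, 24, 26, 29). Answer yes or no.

no

Year 274 AH is year 4 of its 30-year cycle; leap positions are 2, 5, 7, 10, 13, 16, 18, 21, 24, 26, 29, so it is a common year (354 days).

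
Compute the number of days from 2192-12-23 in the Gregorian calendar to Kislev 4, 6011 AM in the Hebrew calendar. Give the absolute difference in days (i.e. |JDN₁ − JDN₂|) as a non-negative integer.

21160

JDN of the first date = 2522029.
JDN of the second date = 2543189.
|2543189 − 2522029| = 21160.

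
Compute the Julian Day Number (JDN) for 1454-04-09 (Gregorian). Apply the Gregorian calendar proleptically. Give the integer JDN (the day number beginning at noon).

JDN 2299161 is 15 October 1582 CE (Gregorian); the target day is −46940 days from there, so JDN = 2252221.

2252221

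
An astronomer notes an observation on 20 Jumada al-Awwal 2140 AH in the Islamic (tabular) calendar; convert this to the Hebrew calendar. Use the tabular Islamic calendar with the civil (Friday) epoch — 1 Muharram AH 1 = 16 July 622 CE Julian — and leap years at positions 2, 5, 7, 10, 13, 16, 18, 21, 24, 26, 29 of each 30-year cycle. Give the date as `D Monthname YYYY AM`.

18 Adar II 6458 AM

Julian Day Number of the source date = 2706567.
Converting JDN 2706567 to the Hebrew calendar gives 18 Adar II 6458 AM.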